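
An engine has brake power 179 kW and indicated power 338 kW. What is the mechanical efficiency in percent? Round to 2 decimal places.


eta_mech = (BP / IP) * 100
Ratio = 179 / 338 = 0.5296
eta_mech = 0.5296 * 100 = 52.96%


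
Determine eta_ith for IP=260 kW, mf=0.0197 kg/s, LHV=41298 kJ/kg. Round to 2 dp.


eta_ith = (IP / (mf * LHV)) * 100
Denominator = 0.0197 * 41298 = 813.5706 kW
eta_ith = (260 / 813.5706) * 100 = 31.96%


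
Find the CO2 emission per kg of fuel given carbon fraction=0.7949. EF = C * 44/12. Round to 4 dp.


EF = C_frac * (M_CO2 / M_C)
EF = 0.7949 * (44/12)
EF = 0.7949 * 3.666667 = 2.9146 kg_CO2/kg_fuel


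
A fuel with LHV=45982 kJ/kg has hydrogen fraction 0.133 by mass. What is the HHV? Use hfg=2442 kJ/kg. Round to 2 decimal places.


HHV = LHV + hfg * 9 * H
Water addition = 2442 * 9 * 0.133 = 2923.074 kJ/kg
HHV = 45982 + 2923.074 = 48905.07 kJ/kg


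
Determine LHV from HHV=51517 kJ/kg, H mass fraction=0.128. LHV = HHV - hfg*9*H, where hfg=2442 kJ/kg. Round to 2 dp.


LHV = HHV - hfg * 9 * H
Water correction = 2442 * 9 * 0.128 = 2813.184 kJ/kg
LHV = 51517 - 2813.184 = 48703.82 kJ/kg


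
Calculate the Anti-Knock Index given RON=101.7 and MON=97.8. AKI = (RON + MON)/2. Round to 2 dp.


AKI = (RON + MON) / 2
AKI = (101.7 + 97.8) / 2
AKI = 199.5 / 2 = 99.75


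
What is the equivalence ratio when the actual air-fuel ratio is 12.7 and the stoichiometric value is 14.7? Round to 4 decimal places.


phi = AFR_stoich / AFR_actual
phi = 14.7 / 12.7 = 1.1575


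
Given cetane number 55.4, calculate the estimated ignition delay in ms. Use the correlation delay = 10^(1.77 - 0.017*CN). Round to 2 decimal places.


delay = 10^(1.77 - 0.017*CN)
Exponent = 1.77 - 0.017*55.4 = 0.8282
delay = 10^0.8282 = 6.73 ms


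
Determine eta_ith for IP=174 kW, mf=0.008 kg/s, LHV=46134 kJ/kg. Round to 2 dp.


eta_ith = (IP / (mf * LHV)) * 100
Denominator = 0.008 * 46134 = 369.0720 kW
eta_ith = (174 / 369.0720) * 100 = 47.15%


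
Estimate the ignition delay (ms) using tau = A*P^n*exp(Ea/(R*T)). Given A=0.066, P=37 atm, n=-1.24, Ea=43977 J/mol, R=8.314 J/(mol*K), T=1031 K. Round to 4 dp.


tau = A * P^n * exp(Ea/(R*T))
P^n = 37^(-1.24) = 0.01136135
Ea/(R*T) = 43977/(8.314*1031) = 5.130467
exp(Ea/(R*T)) = 169.096099
tau = 0.066 * 0.01136135 * 169.096099 = 0.1268 ms


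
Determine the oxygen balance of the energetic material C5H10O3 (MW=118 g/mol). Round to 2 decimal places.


OB = -1600 * (2C + H/2 - O) / MW
Inner = 2*5 + 10/2 - 3 = 12.00
OB = -1600 * 12.00 / 118 = -162.71%


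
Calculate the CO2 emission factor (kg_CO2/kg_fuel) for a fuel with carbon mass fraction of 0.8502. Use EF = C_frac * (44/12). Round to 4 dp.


EF = C_frac * (M_CO2 / M_C)
EF = 0.8502 * (44/12)
EF = 0.8502 * 3.666667 = 3.1174 kg_CO2/kg_fuel


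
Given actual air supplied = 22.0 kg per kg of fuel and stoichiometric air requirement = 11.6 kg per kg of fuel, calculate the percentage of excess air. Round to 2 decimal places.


Excess air = actual - stoichiometric = 22.0 - 11.6 = 10.40 kg/kg fuel
Excess air % = (excess / stoich) * 100 = (10.40 / 11.6) * 100 = 89.66%


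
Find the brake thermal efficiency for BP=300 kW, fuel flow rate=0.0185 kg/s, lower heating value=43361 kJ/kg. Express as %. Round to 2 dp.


eta_BTE = (BP / (mf * LHV)) * 100
Denominator = 0.0185 * 43361 = 802.1785 kW
eta_BTE = (300 / 802.1785) * 100 = 37.40%


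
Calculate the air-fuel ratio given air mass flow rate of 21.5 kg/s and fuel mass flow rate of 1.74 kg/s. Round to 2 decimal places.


AFR = m_air / m_fuel
AFR = 21.5 / 1.74 = 12.36


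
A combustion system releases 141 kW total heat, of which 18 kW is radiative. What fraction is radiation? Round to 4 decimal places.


f_rad = Q_rad / Q_total
f_rad = 18 / 141 = 0.1277


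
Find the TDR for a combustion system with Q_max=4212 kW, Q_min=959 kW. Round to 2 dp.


TDR = Q_max / Q_min
TDR = 4212 / 959 = 4.39


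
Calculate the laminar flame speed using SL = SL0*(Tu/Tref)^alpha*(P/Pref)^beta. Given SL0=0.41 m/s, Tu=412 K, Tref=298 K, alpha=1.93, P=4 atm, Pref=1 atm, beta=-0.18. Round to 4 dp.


SL = SL0 * (Tu/Tref)^alpha * (P/Pref)^beta
T ratio = 412/298 = 1.38255034
(T ratio)^alpha = 1.38255034^1.93 = 1.868591
(P/Pref)^beta = 4^(-0.18) = 0.779165
SL = 0.41 * 1.868591 * 0.779165 = 0.5969 m/s


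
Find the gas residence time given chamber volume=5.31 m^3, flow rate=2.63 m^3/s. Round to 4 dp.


tau = V / Q_flow
tau = 5.31 / 2.63 = 2.0190 s


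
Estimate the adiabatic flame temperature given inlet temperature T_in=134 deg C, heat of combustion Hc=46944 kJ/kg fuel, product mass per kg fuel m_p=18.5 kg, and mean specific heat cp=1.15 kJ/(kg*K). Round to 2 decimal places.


T_ad = T_in + Hc / (m_p * cp)
Denominator = 18.5 * 1.15 = 21.2750
Temperature rise = 46944 / 21.2750 = 2206.53 K
T_ad = 134 + 2206.53 = 2340.53 deg C


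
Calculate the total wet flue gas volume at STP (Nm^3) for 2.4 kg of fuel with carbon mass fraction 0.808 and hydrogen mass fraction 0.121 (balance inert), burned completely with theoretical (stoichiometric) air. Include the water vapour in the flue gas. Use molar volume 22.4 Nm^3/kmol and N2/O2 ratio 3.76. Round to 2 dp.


Per kg fuel: CO2 = (C/12 kmol)*22.4 = (0.808/12)*22.4 = 1.50827 Nm^3
Per kg fuel: H2O = (H/2 kmol)*22.4 = (0.121/2)*22.4 = 1.35520 Nm^3
O2 needed per kg fuel = C/12 + H/4 = 0.808/12 + 0.121/4 = 0.09758333 kmol
Per kg fuel: N2 = O2*3.76*22.4 = 0.09758333*3.76*22.4 = 8.21886 Nm^3
Total per kg = 1.50827 + 1.35520 + 8.21886 = 11.08233 Nm^3
Total = 11.08233 * 2.4 = 26.60 Nm^3


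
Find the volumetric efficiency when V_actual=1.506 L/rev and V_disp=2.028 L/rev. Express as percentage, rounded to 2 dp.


eta_v = (V_actual / V_disp) * 100
Ratio = 1.506 / 2.028 = 0.7426
eta_v = 0.7426 * 100 = 74.26%


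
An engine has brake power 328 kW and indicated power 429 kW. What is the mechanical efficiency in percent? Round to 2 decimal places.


eta_mech = (BP / IP) * 100
Ratio = 328 / 429 = 0.7646
eta_mech = 0.7646 * 100 = 76.46%


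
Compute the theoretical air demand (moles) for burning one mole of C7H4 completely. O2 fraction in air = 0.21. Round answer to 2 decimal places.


Balanced combustion: C7H4 + 8 O2 -> 7 CO2 + 2 H2O
O2 needed = C + H/4 = 7 + 4/4 = 8.00 moles
Air moles = O2 / 0.21 = 8.00 / 0.21 = 38.10 moles air


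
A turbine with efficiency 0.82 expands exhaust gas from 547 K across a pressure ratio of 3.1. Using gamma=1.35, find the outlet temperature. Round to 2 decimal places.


T_out = T_in * (1 - eta * (1 - PR^(-(gamma-1)/gamma)))
Exponent = -(1.35-1)/1.35 = -0.25925926
PR^exp = 3.1^(-0.25925926) = 0.74577862
Factor = 1 - 0.82*(1 - 0.74577862) = 0.79153847
T_out = 547 * 0.79153847 = 432.97 K


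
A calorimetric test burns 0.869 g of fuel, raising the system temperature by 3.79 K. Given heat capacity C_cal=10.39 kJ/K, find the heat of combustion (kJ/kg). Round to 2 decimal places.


Hc = C_cal * delta_T / m_fuel
Q_released = 10.39 * 3.79 = 39.3781 kJ
m_fuel = 0.869 g = 0.869/1000 kg = 0.000869 kg
Hc = 39.3781 / 0.000869 = 45314.27 kJ/kg


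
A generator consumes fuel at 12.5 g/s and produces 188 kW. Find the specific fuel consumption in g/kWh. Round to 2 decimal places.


SFC = (mf / BP) * 3600
Rate = 12.5 / 188 = 0.066489 g/(s*kW)
SFC = 0.066489 * 3600 = 239.36 g/kWh


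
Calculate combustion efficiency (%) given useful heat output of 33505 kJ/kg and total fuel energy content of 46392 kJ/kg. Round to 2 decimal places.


Efficiency = (Q_useful / Q_fuel) * 100
Efficiency = (33505 / 46392) * 100
Efficiency = 0.7222 * 100 = 72.22%


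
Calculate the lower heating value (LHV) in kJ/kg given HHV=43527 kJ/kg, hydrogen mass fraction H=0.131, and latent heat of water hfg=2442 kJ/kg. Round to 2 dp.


LHV = HHV - hfg * 9 * H
Water correction = 2442 * 9 * 0.131 = 2879.118 kJ/kg
LHV = 43527 - 2879.118 = 40647.88 kJ/kg


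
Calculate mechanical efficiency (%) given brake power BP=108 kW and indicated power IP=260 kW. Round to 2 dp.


eta_mech = (BP / IP) * 100
Ratio = 108 / 260 = 0.4154
eta_mech = 0.4154 * 100 = 41.54%


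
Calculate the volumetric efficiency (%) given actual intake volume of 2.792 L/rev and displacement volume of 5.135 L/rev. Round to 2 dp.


eta_v = (V_actual / V_disp) * 100
Ratio = 2.792 / 5.135 = 0.5437
eta_v = 0.5437 * 100 = 54.37%


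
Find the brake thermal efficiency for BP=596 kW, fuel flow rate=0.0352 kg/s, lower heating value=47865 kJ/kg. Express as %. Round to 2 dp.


eta_BTE = (BP / (mf * LHV)) * 100
Denominator = 0.0352 * 47865 = 1684.8480 kW
eta_BTE = (596 / 1684.8480) * 100 = 35.37%


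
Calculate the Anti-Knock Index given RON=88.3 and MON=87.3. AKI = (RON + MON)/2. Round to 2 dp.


AKI = (RON + MON) / 2
AKI = (88.3 + 87.3) / 2
AKI = 175.6 / 2 = 87.80


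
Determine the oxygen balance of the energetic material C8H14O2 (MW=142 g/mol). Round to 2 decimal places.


OB = -1600 * (2C + H/2 - O) / MW
Inner = 2*8 + 14/2 - 2 = 21.00
OB = -1600 * 21.00 / 142 = -236.62%


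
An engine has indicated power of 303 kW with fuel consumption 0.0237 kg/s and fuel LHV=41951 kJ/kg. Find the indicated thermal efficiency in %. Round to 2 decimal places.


eta_ith = (IP / (mf * LHV)) * 100
Denominator = 0.0237 * 41951 = 994.2387 kW
eta_ith = (303 / 994.2387) * 100 = 30.48%


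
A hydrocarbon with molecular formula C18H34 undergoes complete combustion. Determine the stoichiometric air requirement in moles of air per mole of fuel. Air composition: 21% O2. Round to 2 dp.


Balanced combustion: C18H34 + 26.5 O2 -> 18 CO2 + 17 H2O
O2 needed = C + H/4 = 18 + 34/4 = 26.50 moles
Air moles = O2 / 0.21 = 26.50 / 0.21 = 126.19 moles air


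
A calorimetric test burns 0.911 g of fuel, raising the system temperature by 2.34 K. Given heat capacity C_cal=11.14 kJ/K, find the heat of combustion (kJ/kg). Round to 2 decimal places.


Hc = C_cal * delta_T / m_fuel
Q_released = 11.14 * 2.34 = 26.0676 kJ
m_fuel = 0.911 g = 0.911/1000 kg = 0.000911 kg
Hc = 26.0676 / 0.000911 = 28614.27 kJ/kg


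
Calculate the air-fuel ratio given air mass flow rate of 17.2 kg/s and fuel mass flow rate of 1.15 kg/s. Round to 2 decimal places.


AFR = m_air / m_fuel
AFR = 17.2 / 1.15 = 14.96


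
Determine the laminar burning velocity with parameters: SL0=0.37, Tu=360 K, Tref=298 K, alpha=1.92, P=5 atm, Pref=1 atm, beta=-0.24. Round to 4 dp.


SL = SL0 * (Tu/Tref)^alpha * (P/Pref)^beta
T ratio = 360/298 = 1.20805369
(T ratio)^alpha = 1.20805369^1.92 = 1.437492
(P/Pref)^beta = 5^(-0.24) = 0.679590
SL = 0.37 * 1.437492 * 0.679590 = 0.3615 m/s


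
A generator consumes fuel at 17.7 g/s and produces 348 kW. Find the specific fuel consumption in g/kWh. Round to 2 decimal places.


SFC = (mf / BP) * 3600
Rate = 17.7 / 348 = 0.050862 g/(s*kW)
SFC = 0.050862 * 3600 = 183.10 g/kWh


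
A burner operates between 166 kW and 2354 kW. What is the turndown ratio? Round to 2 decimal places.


TDR = Q_max / Q_min
TDR = 2354 / 166 = 14.18


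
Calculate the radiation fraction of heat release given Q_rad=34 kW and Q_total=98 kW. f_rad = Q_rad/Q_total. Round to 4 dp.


f_rad = Q_rad / Q_total
f_rad = 34 / 98 = 0.3469


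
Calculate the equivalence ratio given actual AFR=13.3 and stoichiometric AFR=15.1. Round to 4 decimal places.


phi = AFR_stoich / AFR_actual
phi = 15.1 / 13.3 = 1.1353


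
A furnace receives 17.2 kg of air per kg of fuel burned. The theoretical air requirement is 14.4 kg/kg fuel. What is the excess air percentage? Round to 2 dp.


Excess air = actual - stoichiometric = 17.2 - 14.4 = 2.80 kg/kg fuel
Excess air % = (excess / stoich) * 100 = (2.80 / 14.4) * 100 = 19.44%


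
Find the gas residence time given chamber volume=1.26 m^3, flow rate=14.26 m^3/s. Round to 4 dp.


tau = V / Q_flow
tau = 1.26 / 14.26 = 0.0884 s


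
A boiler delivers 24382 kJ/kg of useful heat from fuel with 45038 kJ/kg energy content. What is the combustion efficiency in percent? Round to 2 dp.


Efficiency = (Q_useful / Q_fuel) * 100
Efficiency = (24382 / 45038) * 100
Efficiency = 0.5414 * 100 = 54.14%


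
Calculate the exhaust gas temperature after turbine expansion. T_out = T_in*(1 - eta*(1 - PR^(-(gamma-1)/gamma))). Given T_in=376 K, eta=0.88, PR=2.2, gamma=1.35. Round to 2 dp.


T_out = T_in * (1 - eta * (1 - PR^(-(gamma-1)/gamma)))
Exponent = -(1.35-1)/1.35 = -0.25925926
PR^exp = 2.2^(-0.25925926) = 0.81512413
Factor = 1 - 0.88*(1 - 0.81512413) = 0.83730923
T_out = 376 * 0.83730923 = 314.83 K


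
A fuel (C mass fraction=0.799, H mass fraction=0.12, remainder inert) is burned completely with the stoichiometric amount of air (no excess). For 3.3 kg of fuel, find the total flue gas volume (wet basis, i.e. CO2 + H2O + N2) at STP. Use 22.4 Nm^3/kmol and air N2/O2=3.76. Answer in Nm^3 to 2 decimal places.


Per kg fuel: CO2 = (C/12 kmol)*22.4 = (0.799/12)*22.4 = 1.49147 Nm^3
Per kg fuel: H2O = (H/2 kmol)*22.4 = (0.12/2)*22.4 = 1.34400 Nm^3
O2 needed per kg fuel = C/12 + H/4 = 0.799/12 + 0.12/4 = 0.09658333 kmol
Per kg fuel: N2 = O2*3.76*22.4 = 0.09658333*3.76*22.4 = 8.13463 Nm^3
Total per kg = 1.49147 + 1.34400 + 8.13463 = 10.97010 Nm^3
Total = 10.97010 * 3.3 = 36.20 Nm^3


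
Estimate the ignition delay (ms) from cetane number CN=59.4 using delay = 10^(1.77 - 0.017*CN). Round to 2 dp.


delay = 10^(1.77 - 0.017*CN)
Exponent = 1.77 - 0.017*59.4 = 0.7602
delay = 10^0.7602 = 5.76 ms


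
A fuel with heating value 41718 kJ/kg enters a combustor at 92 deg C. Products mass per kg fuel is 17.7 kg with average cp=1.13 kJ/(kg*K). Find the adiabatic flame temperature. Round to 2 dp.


T_ad = T_in + Hc / (m_p * cp)
Denominator = 17.7 * 1.13 = 20.0010
Temperature rise = 41718 / 20.0010 = 2085.80 K
T_ad = 92 + 2085.80 = 2177.80 deg C


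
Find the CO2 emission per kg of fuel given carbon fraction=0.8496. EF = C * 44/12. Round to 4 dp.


EF = C_frac * (M_CO2 / M_C)
EF = 0.8496 * (44/12)
EF = 0.8496 * 3.666667 = 3.1152 kg_CO2/kg_fuel


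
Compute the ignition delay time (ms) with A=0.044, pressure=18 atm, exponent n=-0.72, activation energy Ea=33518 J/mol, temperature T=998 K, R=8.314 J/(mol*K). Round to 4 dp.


tau = A * P^n * exp(Ea/(R*T))
P^n = 18^(-0.72) = 0.12479690
Ea/(R*T) = 33518/(8.314*998) = 4.039592
exp(Ea/(R*T)) = 56.803179
tau = 0.044 * 0.12479690 * 56.803179 = 0.3119 ms


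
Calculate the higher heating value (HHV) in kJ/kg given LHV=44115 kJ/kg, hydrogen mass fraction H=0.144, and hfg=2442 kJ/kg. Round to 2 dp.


HHV = LHV + hfg * 9 * H
Water addition = 2442 * 9 * 0.144 = 3164.832 kJ/kg
HHV = 44115 + 3164.832 = 47279.83 kJ/kg


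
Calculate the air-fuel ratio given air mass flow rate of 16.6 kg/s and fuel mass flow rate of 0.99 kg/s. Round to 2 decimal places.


AFR = m_air / m_fuel
AFR = 16.6 / 0.99 = 16.77


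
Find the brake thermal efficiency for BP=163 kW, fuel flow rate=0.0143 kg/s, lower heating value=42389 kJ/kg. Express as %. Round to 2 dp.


eta_BTE = (BP / (mf * LHV)) * 100
Denominator = 0.0143 * 42389 = 606.1627 kW
eta_BTE = (163 / 606.1627) * 100 = 26.89%


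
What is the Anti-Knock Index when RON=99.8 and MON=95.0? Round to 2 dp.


AKI = (RON + MON) / 2
AKI = (99.8 + 95.0) / 2
AKI = 194.8 / 2 = 97.40


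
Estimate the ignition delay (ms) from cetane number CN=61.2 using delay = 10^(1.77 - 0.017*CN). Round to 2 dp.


delay = 10^(1.77 - 0.017*CN)
Exponent = 1.77 - 0.017*61.2 = 0.7296
delay = 10^0.7296 = 5.37 ms


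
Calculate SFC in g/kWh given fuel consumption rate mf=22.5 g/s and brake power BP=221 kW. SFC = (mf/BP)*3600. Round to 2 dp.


SFC = (mf / BP) * 3600
Rate = 22.5 / 221 = 0.101810 g/(s*kW)
SFC = 0.101810 * 3600 = 366.52 g/kWh


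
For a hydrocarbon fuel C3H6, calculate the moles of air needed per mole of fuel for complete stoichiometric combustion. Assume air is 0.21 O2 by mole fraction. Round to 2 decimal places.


Balanced combustion: C3H6 + 4.5 O2 -> 3 CO2 + 3 H2O
O2 needed = C + H/4 = 3 + 6/4 = 4.50 moles
Air moles = O2 / 0.21 = 4.50 / 0.21 = 21.43 moles air


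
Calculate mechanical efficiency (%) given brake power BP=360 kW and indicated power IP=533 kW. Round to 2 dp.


eta_mech = (BP / IP) * 100
Ratio = 360 / 533 = 0.6754
eta_mech = 0.6754 * 100 = 67.54%


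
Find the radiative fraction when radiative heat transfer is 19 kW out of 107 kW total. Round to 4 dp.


f_rad = Q_rad / Q_total
f_rad = 19 / 107 = 0.1776


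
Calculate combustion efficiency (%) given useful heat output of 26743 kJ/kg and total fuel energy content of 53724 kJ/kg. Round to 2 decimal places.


Efficiency = (Q_useful / Q_fuel) * 100
Efficiency = (26743 / 53724) * 100
Efficiency = 0.4978 * 100 = 49.78%


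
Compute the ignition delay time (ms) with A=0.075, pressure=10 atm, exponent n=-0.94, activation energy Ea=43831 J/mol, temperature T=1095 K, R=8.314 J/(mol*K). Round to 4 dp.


tau = A * P^n * exp(Ea/(R*T))
P^n = 10^(-0.94) = 0.11481536
Ea/(R*T) = 43831/(8.314*1095) = 4.814567
exp(Ea/(R*T)) = 123.293422
tau = 0.075 * 0.11481536 * 123.293422 = 1.0617 ms


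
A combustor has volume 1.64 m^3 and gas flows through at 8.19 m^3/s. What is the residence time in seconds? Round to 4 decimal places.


tau = V / Q_flow
tau = 1.64 / 8.19 = 0.2002 s


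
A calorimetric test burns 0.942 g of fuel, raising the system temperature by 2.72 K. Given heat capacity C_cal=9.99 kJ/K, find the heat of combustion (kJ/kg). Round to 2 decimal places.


Hc = C_cal * delta_T / m_fuel
Q_released = 9.99 * 2.72 = 27.1728 kJ
m_fuel = 0.942 g = 0.942/1000 kg = 0.000942 kg
Hc = 27.1728 / 0.000942 = 28845.86 kJ/kg


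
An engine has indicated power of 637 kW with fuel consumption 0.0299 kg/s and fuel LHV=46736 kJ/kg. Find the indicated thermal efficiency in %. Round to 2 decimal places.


eta_ith = (IP / (mf * LHV)) * 100
Denominator = 0.0299 * 46736 = 1397.4064 kW
eta_ith = (637 / 1397.4064) * 100 = 45.58%


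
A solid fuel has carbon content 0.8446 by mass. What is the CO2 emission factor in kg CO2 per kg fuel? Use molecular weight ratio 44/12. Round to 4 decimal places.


EF = C_frac * (M_CO2 / M_C)
EF = 0.8446 * (44/12)
EF = 0.8446 * 3.666667 = 3.0969 kg_CO2/kg_fuel


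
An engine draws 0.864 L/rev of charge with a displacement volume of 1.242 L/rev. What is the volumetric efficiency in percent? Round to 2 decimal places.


eta_v = (V_actual / V_disp) * 100
Ratio = 0.864 / 1.242 = 0.6957
eta_v = 0.6957 * 100 = 69.57%


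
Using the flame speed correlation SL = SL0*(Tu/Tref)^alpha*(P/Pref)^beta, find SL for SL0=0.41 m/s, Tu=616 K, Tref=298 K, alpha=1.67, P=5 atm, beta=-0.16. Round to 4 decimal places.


SL = SL0 * (Tu/Tref)^alpha * (P/Pref)^beta
T ratio = 616/298 = 2.06711409
(T ratio)^alpha = 2.06711409^1.67 = 3.362472
(P/Pref)^beta = 5^(-0.16) = 0.772974
SL = 0.41 * 3.362472 * 0.772974 = 1.0656 m/s


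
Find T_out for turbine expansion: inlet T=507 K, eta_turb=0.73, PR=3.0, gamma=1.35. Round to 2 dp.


T_out = T_in * (1 - eta * (1 - PR^(-(gamma-1)/gamma)))
Exponent = -(1.35-1)/1.35 = -0.25925926
PR^exp = 3.0^(-0.25925926) = 0.75214556
Factor = 1 - 0.73*(1 - 0.75214556) = 0.81906626
T_out = 507 * 0.81906626 = 415.27 K


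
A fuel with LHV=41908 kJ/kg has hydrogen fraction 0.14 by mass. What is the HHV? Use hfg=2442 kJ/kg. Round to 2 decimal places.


HHV = LHV + hfg * 9 * H
Water addition = 2442 * 9 * 0.14 = 3076.920 kJ/kg
HHV = 41908 + 3076.920 = 44984.92 kJ/kg


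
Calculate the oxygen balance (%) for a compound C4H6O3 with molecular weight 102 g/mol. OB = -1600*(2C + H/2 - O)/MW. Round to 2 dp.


OB = -1600 * (2C + H/2 - O) / MW
Inner = 2*4 + 6/2 - 3 = 8.00
OB = -1600 * 8.00 / 102 = -125.49%


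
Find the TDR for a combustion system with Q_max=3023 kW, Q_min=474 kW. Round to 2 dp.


TDR = Q_max / Q_min
TDR = 3023 / 474 = 6.38


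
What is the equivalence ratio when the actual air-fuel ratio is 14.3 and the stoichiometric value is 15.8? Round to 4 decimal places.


phi = AFR_stoich / AFR_actual
phi = 15.8 / 14.3 = 1.1049


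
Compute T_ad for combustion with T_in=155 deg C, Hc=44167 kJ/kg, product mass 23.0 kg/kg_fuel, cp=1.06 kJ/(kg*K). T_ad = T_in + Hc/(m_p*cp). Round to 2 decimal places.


T_ad = T_in + Hc / (m_p * cp)
Denominator = 23.0 * 1.06 = 24.3800
Temperature rise = 44167 / 24.3800 = 1811.61 K
T_ad = 155 + 1811.61 = 1966.61 deg C


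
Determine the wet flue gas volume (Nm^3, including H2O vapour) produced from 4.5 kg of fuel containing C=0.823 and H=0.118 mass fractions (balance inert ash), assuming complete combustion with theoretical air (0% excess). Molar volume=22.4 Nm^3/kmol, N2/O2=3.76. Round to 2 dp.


Per kg fuel: CO2 = (C/12 kmol)*22.4 = (0.823/12)*22.4 = 1.53627 Nm^3
Per kg fuel: H2O = (H/2 kmol)*22.4 = (0.118/2)*22.4 = 1.32160 Nm^3
O2 needed per kg fuel = C/12 + H/4 = 0.823/12 + 0.118/4 = 0.09808333 kmol
Per kg fuel: N2 = O2*3.76*22.4 = 0.09808333*3.76*22.4 = 8.26097 Nm^3
Total per kg = 1.53627 + 1.32160 + 8.26097 = 11.11884 Nm^3
Total = 11.11884 * 4.5 = 50.03 Nm^3


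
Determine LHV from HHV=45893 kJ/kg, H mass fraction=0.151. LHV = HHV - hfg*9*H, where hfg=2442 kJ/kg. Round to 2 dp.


LHV = HHV - hfg * 9 * H
Water correction = 2442 * 9 * 0.151 = 3318.678 kJ/kg
LHV = 45893 - 3318.678 = 42574.32 kJ/kg


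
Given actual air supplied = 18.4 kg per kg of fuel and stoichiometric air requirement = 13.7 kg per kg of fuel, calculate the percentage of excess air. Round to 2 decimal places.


Excess air = actual - stoichiometric = 18.4 - 13.7 = 4.70 kg/kg fuel
Excess air % = (excess / stoich) * 100 = (4.70 / 13.7) * 100 = 34.31%


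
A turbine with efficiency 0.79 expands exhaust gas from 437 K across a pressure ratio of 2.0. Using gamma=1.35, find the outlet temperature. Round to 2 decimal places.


T_out = T_in * (1 - eta * (1 - PR^(-(gamma-1)/gamma)))
Exponent = -(1.35-1)/1.35 = -0.25925926
PR^exp = 2.0^(-0.25925926) = 0.83551680
Factor = 1 - 0.79*(1 - 0.83551680) = 0.87005827
T_out = 437 * 0.87005827 = 380.22 K


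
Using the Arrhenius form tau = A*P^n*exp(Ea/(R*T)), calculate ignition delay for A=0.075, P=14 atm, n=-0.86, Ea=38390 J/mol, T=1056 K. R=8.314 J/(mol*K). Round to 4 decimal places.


tau = A * P^n * exp(Ea/(R*T))
P^n = 14^(-0.86) = 0.10335462
Ea/(R*T) = 38390/(8.314*1056) = 4.372645
exp(Ea/(R*T)) = 79.252942
tau = 0.075 * 0.10335462 * 79.252942 = 0.6143 ms


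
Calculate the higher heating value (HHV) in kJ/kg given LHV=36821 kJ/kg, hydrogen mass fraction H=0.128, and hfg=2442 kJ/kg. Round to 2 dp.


HHV = LHV + hfg * 9 * H
Water addition = 2442 * 9 * 0.128 = 2813.184 kJ/kg
HHV = 36821 + 2813.184 = 39634.18 kJ/kg


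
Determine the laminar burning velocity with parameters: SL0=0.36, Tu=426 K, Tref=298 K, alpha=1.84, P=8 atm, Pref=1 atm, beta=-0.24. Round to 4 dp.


SL = SL0 * (Tu/Tref)^alpha * (P/Pref)^beta
T ratio = 426/298 = 1.42953020
(T ratio)^alpha = 1.42953020^1.84 = 1.929993
(P/Pref)^beta = 8^(-0.24) = 0.607097
SL = 0.36 * 1.929993 * 0.607097 = 0.4218 m/s


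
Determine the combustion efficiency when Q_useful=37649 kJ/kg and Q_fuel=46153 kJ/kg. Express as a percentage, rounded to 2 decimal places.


Efficiency = (Q_useful / Q_fuel) * 100
Efficiency = (37649 / 46153) * 100
Efficiency = 0.8157 * 100 = 81.57%


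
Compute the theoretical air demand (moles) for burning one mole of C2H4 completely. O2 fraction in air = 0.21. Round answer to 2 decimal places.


Balanced combustion: C2H4 + 3 O2 -> 2 CO2 + 2 H2O
O2 needed = C + H/4 = 2 + 4/4 = 3.00 moles
Air moles = O2 / 0.21 = 3.00 / 0.21 = 14.29 moles air


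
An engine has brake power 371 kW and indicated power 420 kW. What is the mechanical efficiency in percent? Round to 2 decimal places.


eta_mech = (BP / IP) * 100
Ratio = 371 / 420 = 0.8833
eta_mech = 0.8833 * 100 = 88.33%


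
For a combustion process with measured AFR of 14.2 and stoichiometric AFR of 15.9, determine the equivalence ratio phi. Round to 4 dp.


phi = AFR_stoich / AFR_actual
phi = 15.9 / 14.2 = 1.1197


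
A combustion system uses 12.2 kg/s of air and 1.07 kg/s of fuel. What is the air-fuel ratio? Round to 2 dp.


AFR = m_air / m_fuel
AFR = 12.2 / 1.07 = 11.40


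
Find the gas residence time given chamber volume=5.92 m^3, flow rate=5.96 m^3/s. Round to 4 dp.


tau = V / Q_flow
tau = 5.92 / 5.96 = 0.9933 s


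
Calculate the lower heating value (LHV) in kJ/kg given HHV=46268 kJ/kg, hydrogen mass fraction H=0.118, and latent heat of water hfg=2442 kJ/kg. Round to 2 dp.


LHV = HHV - hfg * 9 * H
Water correction = 2442 * 9 * 0.118 = 2593.404 kJ/kg
LHV = 46268 - 2593.404 = 43674.60 kJ/kg


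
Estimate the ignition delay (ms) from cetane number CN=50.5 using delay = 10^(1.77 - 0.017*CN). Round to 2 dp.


delay = 10^(1.77 - 0.017*CN)
Exponent = 1.77 - 0.017*50.5 = 0.9115
delay = 10^0.9115 = 8.16 ms


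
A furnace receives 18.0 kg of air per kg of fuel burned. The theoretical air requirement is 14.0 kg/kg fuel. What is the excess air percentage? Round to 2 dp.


Excess air = actual - stoichiometric = 18.0 - 14.0 = 4.00 kg/kg fuel
Excess air % = (excess / stoich) * 100 = (4.00 / 14.0) * 100 = 28.57%


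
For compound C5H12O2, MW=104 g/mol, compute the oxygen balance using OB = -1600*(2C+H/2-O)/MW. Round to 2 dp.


OB = -1600 * (2C + H/2 - O) / MW
Inner = 2*5 + 12/2 - 2 = 14.00
OB = -1600 * 14.00 / 104 = -215.38%


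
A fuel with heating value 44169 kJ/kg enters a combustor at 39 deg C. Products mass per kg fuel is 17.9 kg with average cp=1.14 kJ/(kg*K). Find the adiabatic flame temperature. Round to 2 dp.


T_ad = T_in + Hc / (m_p * cp)
Denominator = 17.9 * 1.14 = 20.4060
Temperature rise = 44169 / 20.4060 = 2164.51 K
T_ad = 39 + 2164.51 = 2203.51 deg C


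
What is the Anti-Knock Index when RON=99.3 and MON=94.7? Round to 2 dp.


AKI = (RON + MON) / 2
AKI = (99.3 + 94.7) / 2
AKI = 194.0 / 2 = 97.00


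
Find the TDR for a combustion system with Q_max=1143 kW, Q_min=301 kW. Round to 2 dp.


TDR = Q_max / Q_min
TDR = 1143 / 301 = 3.80


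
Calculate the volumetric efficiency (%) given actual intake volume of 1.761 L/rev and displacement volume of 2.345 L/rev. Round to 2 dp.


eta_v = (V_actual / V_disp) * 100
Ratio = 1.761 / 2.345 = 0.7510
eta_v = 0.7510 * 100 = 75.10%


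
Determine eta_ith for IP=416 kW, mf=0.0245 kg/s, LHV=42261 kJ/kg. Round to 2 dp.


eta_ith = (IP / (mf * LHV)) * 100
Denominator = 0.0245 * 42261 = 1035.3945 kW
eta_ith = (416 / 1035.3945) * 100 = 40.18%


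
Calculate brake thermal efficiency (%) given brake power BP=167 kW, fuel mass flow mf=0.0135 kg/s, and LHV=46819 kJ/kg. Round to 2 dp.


eta_BTE = (BP / (mf * LHV)) * 100
Denominator = 0.0135 * 46819 = 632.0565 kW
eta_BTE = (167 / 632.0565) * 100 = 26.42%


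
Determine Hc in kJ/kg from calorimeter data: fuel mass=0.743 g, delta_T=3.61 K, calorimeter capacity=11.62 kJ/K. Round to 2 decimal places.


Hc = C_cal * delta_T / m_fuel
Q_released = 11.62 * 3.61 = 41.9482 kJ
m_fuel = 0.743 g = 0.743/1000 kg = 0.000743 kg
Hc = 41.9482 / 0.000743 = 56457.87 kJ/kg


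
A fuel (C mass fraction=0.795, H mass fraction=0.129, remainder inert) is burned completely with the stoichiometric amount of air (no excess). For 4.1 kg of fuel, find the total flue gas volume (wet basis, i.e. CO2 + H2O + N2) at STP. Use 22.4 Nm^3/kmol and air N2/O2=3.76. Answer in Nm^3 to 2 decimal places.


Per kg fuel: CO2 = (C/12 kmol)*22.4 = (0.795/12)*22.4 = 1.48400 Nm^3
Per kg fuel: H2O = (H/2 kmol)*22.4 = (0.129/2)*22.4 = 1.44480 Nm^3
O2 needed per kg fuel = C/12 + H/4 = 0.795/12 + 0.129/4 = 0.09850000 kmol
Per kg fuel: N2 = O2*3.76*22.4 = 0.09850000*3.76*22.4 = 8.29606 Nm^3
Total per kg = 1.48400 + 1.44480 + 8.29606 = 11.22486 Nm^3
Total = 11.22486 * 4.1 = 46.02 Nm^3


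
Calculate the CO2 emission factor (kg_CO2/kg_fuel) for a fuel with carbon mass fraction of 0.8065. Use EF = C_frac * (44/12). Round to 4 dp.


EF = C_frac * (M_CO2 / M_C)
EF = 0.8065 * (44/12)
EF = 0.8065 * 3.666667 = 2.9572 kg_CO2/kg_fuel


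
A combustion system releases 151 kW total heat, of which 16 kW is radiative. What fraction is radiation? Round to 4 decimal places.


f_rad = Q_rad / Q_total
f_rad = 16 / 151 = 0.1060


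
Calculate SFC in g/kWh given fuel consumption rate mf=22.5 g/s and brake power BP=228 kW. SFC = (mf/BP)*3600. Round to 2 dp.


SFC = (mf / BP) * 3600
Rate = 22.5 / 228 = 0.098684 g/(s*kW)
SFC = 0.098684 * 3600 = 355.26 g/kWh


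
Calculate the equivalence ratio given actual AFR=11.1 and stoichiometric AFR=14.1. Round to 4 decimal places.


phi = AFR_stoich / AFR_actual
phi = 14.1 / 11.1 = 1.2703


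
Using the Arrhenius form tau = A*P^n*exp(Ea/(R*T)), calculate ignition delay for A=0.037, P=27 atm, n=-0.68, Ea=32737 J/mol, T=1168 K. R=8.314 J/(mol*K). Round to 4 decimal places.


tau = A * P^n * exp(Ea/(R*T))
P^n = 27^(-0.68) = 0.10633412
Ea/(R*T) = 32737/(8.314*1168) = 3.371212
exp(Ea/(R*T)) = 29.113781
tau = 0.037 * 0.10633412 * 29.113781 = 0.1145 ms


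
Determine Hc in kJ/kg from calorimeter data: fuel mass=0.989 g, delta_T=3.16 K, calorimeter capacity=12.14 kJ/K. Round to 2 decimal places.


Hc = C_cal * delta_T / m_fuel
Q_released = 12.14 * 3.16 = 38.3624 kJ
m_fuel = 0.989 g = 0.989/1000 kg = 0.000989 kg
Hc = 38.3624 / 0.000989 = 38789.08 kJ/kg


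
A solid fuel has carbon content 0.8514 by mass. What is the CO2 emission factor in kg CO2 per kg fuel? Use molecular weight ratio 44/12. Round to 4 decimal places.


EF = C_frac * (M_CO2 / M_C)
EF = 0.8514 * (44/12)
EF = 0.8514 * 3.666667 = 3.1218 kg_CO2/kg_fuel


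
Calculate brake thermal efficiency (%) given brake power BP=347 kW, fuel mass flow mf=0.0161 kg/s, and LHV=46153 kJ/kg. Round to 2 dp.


eta_BTE = (BP / (mf * LHV)) * 100
Denominator = 0.0161 * 46153 = 743.0633 kW
eta_BTE = (347 / 743.0633) * 100 = 46.70%


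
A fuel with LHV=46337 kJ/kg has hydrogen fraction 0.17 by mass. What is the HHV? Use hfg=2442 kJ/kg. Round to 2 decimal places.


HHV = LHV + hfg * 9 * H
Water addition = 2442 * 9 * 0.17 = 3736.260 kJ/kg
HHV = 46337 + 3736.260 = 50073.26 kJ/kg


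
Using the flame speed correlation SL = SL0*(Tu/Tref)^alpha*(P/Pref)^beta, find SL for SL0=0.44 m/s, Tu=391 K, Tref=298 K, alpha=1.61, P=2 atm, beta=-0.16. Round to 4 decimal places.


SL = SL0 * (Tu/Tref)^alpha * (P/Pref)^beta
T ratio = 391/298 = 1.31208054
(T ratio)^alpha = 1.31208054^1.61 = 1.548518
(P/Pref)^beta = 2^(-0.16) = 0.895025
SL = 0.44 * 1.548518 * 0.895025 = 0.6098 m/s


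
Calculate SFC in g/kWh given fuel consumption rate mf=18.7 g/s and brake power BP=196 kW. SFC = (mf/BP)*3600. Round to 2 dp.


SFC = (mf / BP) * 3600
Rate = 18.7 / 196 = 0.095408 g/(s*kW)
SFC = 0.095408 * 3600 = 343.47 g/kWh


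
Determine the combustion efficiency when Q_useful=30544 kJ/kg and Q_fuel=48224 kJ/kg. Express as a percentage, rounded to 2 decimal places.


Efficiency = (Q_useful / Q_fuel) * 100
Efficiency = (30544 / 48224) * 100
Efficiency = 0.6334 * 100 = 63.34%


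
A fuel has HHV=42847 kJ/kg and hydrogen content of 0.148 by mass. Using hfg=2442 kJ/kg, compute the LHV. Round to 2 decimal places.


LHV = HHV - hfg * 9 * H
Water correction = 2442 * 9 * 0.148 = 3252.744 kJ/kg
LHV = 42847 - 3252.744 = 39594.26 kJ/kg


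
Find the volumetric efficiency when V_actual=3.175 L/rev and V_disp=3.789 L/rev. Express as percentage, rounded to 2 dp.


eta_v = (V_actual / V_disp) * 100
Ratio = 3.175 / 3.789 = 0.8380
eta_v = 0.8380 * 100 = 83.80%


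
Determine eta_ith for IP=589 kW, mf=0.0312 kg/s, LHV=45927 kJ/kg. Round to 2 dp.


eta_ith = (IP / (mf * LHV)) * 100
Denominator = 0.0312 * 45927 = 1432.9224 kW
eta_ith = (589 / 1432.9224) * 100 = 41.10%


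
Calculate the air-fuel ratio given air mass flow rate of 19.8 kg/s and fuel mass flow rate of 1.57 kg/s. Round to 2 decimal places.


AFR = m_air / m_fuel
AFR = 19.8 / 1.57 = 12.61


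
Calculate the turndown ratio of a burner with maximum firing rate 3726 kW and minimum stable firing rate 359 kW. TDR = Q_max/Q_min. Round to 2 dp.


TDR = Q_max / Q_min
TDR = 3726 / 359 = 10.38


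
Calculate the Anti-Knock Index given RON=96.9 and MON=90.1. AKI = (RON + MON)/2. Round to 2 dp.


AKI = (RON + MON) / 2
AKI = (96.9 + 90.1) / 2
AKI = 187.0 / 2 = 93.50


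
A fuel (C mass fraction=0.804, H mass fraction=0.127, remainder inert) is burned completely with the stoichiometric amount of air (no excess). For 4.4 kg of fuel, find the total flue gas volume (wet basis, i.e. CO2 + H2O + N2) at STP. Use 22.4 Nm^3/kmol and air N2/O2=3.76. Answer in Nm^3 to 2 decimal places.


Per kg fuel: CO2 = (C/12 kmol)*22.4 = (0.804/12)*22.4 = 1.50080 Nm^3
Per kg fuel: H2O = (H/2 kmol)*22.4 = (0.127/2)*22.4 = 1.42240 Nm^3
O2 needed per kg fuel = C/12 + H/4 = 0.804/12 + 0.127/4 = 0.09875000 kmol
Per kg fuel: N2 = O2*3.76*22.4 = 0.09875000*3.76*22.4 = 8.31712 Nm^3
Total per kg = 1.50080 + 1.42240 + 8.31712 = 11.24032 Nm^3
Total = 11.24032 * 4.4 = 49.46 Nm^3


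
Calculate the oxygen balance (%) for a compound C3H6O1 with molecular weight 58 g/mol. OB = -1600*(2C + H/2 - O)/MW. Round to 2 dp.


OB = -1600 * (2C + H/2 - O) / MW
Inner = 2*3 + 6/2 - 1 = 8.00
OB = -1600 * 8.00 / 58 = -220.69%


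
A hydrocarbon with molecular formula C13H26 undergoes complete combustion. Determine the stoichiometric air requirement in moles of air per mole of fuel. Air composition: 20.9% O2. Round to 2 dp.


Balanced combustion: C13H26 + 19.5 O2 -> 13 CO2 + 13 H2O
O2 needed = C + H/4 = 13 + 26/4 = 19.50 moles
Air moles = O2 / 0.209 = 19.50 / 0.209 = 93.30 moles air


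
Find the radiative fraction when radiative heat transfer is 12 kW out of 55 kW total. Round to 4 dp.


f_rad = Q_rad / Q_total
f_rad = 12 / 55 = 0.2182


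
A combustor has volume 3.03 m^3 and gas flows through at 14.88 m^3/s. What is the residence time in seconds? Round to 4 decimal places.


tau = V / Q_flow
tau = 3.03 / 14.88 = 0.2036 s


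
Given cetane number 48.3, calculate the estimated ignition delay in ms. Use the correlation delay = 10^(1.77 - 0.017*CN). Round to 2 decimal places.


delay = 10^(1.77 - 0.017*CN)
Exponent = 1.77 - 0.017*48.3 = 0.9489
delay = 10^0.9489 = 8.89 ms


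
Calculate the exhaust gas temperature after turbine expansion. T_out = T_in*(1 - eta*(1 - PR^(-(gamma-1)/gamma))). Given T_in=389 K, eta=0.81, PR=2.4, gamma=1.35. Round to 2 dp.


T_out = T_in * (1 - eta * (1 - PR^(-(gamma-1)/gamma)))
Exponent = -(1.35-1)/1.35 = -0.25925926
PR^exp = 2.4^(-0.25925926) = 0.79694200
Factor = 1 - 0.81*(1 - 0.79694200) = 0.83552302
T_out = 389 * 0.83552302 = 325.02 K


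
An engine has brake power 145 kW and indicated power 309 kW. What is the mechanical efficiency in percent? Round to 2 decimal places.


eta_mech = (BP / IP) * 100
Ratio = 145 / 309 = 0.4693
eta_mech = 0.4693 * 100 = 46.93%


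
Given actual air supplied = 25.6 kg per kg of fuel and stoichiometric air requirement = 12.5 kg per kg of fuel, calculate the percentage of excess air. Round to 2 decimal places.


Excess air = actual - stoichiometric = 25.6 - 12.5 = 13.10 kg/kg fuel
Excess air % = (excess / stoich) * 100 = (13.10 / 12.5) * 100 = 104.80%


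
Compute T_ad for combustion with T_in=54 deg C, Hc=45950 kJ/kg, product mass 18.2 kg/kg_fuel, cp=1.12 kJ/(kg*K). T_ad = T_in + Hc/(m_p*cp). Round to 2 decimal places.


T_ad = T_in + Hc / (m_p * cp)
Denominator = 18.2 * 1.12 = 20.3840
Temperature rise = 45950 / 20.3840 = 2254.22 K
T_ad = 54 + 2254.22 = 2308.22 deg C


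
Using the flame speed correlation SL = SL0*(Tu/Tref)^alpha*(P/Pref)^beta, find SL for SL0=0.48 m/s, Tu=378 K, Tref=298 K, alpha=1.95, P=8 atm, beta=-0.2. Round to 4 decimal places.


SL = SL0 * (Tu/Tref)^alpha * (P/Pref)^beta
T ratio = 378/298 = 1.26845638
(T ratio)^alpha = 1.26845638^1.95 = 1.589964
(P/Pref)^beta = 8^(-0.2) = 0.659754
SL = 0.48 * 1.589964 * 0.659754 = 0.5035 m/s


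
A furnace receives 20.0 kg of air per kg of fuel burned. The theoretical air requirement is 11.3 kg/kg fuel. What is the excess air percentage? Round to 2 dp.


Excess air = actual - stoichiometric = 20.0 - 11.3 = 8.70 kg/kg fuel
Excess air % = (excess / stoich) * 100 = (8.70 / 11.3) * 100 = 76.99%


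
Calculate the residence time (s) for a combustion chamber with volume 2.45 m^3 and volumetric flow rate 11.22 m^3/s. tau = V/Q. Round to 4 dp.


tau = V / Q_flow
tau = 2.45 / 11.22 = 0.2184 s


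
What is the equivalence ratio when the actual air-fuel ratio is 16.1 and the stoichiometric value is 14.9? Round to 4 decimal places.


phi = AFR_stoich / AFR_actual
phi = 14.9 / 16.1 = 0.9255


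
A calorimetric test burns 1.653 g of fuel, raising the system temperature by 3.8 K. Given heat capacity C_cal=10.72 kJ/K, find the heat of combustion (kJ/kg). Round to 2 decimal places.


Hc = C_cal * delta_T / m_fuel
Q_released = 10.72 * 3.8 = 40.7360 kJ
m_fuel = 1.653 g = 1.653/1000 kg = 0.001653 kg
Hc = 40.7360 / 0.001653 = 24643.68 kJ/kg


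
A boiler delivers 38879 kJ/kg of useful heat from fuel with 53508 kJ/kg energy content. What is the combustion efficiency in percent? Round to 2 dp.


Efficiency = (Q_useful / Q_fuel) * 100
Efficiency = (38879 / 53508) * 100
Efficiency = 0.7266 * 100 = 72.66%


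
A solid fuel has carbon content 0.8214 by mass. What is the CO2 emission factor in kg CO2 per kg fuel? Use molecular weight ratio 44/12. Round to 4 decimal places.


EF = C_frac * (M_CO2 / M_C)
EF = 0.8214 * (44/12)
EF = 0.8214 * 3.666667 = 3.0118 kg_CO2/kg_fuel


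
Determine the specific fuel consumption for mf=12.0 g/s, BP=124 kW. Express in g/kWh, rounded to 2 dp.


SFC = (mf / BP) * 3600
Rate = 12.0 / 124 = 0.096774 g/(s*kW)
SFC = 0.096774 * 3600 = 348.39 g/kWh


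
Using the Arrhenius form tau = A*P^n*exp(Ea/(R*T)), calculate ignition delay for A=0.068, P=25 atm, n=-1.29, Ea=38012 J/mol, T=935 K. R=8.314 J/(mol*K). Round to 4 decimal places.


tau = A * P^n * exp(Ea/(R*T))
P^n = 25^(-1.29) = 0.01572742
Ea/(R*T) = 38012/(8.314*935) = 4.889890
exp(Ea/(R*T)) = 132.938950
tau = 0.068 * 0.01572742 * 132.938950 = 0.1422 ms


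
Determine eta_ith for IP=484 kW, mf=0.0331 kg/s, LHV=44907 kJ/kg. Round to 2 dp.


eta_ith = (IP / (mf * LHV)) * 100
Denominator = 0.0331 * 44907 = 1486.4217 kW
eta_ith = (484 / 1486.4217) * 100 = 32.56%


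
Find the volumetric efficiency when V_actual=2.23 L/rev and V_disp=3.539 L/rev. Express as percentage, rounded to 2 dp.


eta_v = (V_actual / V_disp) * 100
Ratio = 2.23 / 3.539 = 0.6301
eta_v = 0.6301 * 100 = 63.01%


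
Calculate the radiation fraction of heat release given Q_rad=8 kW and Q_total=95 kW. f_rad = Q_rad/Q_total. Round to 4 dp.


f_rad = Q_rad / Q_total
f_rad = 8 / 95 = 0.0842


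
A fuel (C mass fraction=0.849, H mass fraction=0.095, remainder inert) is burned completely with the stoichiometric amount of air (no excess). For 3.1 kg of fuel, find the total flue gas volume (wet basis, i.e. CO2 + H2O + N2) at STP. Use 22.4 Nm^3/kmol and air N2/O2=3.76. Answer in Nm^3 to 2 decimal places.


Per kg fuel: CO2 = (C/12 kmol)*22.4 = (0.849/12)*22.4 = 1.58480 Nm^3
Per kg fuel: H2O = (H/2 kmol)*22.4 = (0.095/2)*22.4 = 1.06400 Nm^3
O2 needed per kg fuel = C/12 + H/4 = 0.849/12 + 0.095/4 = 0.09450000 kmol
Per kg fuel: N2 = O2*3.76*22.4 = 0.09450000*3.76*22.4 = 7.95917 Nm^3
Total per kg = 1.58480 + 1.06400 + 7.95917 = 10.60797 Nm^3
Total = 10.60797 * 3.1 = 32.88 Nm^3


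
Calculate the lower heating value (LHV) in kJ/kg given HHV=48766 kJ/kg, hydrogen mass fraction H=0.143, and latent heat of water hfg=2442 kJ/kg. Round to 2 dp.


LHV = HHV - hfg * 9 * H
Water correction = 2442 * 9 * 0.143 = 3142.854 kJ/kg
LHV = 48766 - 3142.854 = 45623.15 kJ/kg


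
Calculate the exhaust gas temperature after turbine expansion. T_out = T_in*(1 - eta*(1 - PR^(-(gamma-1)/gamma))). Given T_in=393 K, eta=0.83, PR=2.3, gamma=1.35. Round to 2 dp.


T_out = T_in * (1 - eta * (1 - PR^(-(gamma-1)/gamma)))
Exponent = -(1.35-1)/1.35 = -0.25925926
PR^exp = 2.3^(-0.25925926) = 0.80578413
Factor = 1 - 0.83*(1 - 0.80578413) = 0.83880083
T_out = 393 * 0.83880083 = 329.65 K
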